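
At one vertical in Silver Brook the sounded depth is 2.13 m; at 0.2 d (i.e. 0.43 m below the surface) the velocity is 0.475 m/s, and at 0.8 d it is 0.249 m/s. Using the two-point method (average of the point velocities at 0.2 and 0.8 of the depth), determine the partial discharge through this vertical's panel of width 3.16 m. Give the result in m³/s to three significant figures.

v̄ = (0.475 + 0.249) / 2 = 0.3620 m/s
q = v̄ × d × w = 0.3620 × 2.13 × 3.16 = 2.437 m³/s

2.44 m³/s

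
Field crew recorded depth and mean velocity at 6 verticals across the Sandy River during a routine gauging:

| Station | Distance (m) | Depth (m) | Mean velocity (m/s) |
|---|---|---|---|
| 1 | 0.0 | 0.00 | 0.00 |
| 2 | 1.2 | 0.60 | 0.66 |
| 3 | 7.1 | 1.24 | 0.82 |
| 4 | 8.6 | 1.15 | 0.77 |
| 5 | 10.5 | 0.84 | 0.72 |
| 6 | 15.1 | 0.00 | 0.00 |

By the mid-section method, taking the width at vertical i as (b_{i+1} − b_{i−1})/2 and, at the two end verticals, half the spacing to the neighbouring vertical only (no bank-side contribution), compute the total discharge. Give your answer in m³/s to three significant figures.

w_2 = (7.1 − 0.0)/2 = 3.55 m; q_2 = 0.66 × 0.60 × 3.55 = 1.406 m³/s
w_3 = (8.6 − 1.2)/2 = 3.7 m; q_3 = 0.82 × 1.24 × 3.7 = 3.762 m³/s
w_4 = (10.5 − 7.1)/2 = 1.7 m; q_4 = 0.77 × 1.15 × 1.7 = 1.505 m³/s
w_5 = (15.1 − 8.6)/2 = 3.25 m; q_5 = 0.72 × 0.84 × 3.25 = 1.966 m³/s
Stations 1, 6 contribute zero (depth or velocity is 0).
Q = Σ qᵢ = 8.639 m³/s

8.64 m³/s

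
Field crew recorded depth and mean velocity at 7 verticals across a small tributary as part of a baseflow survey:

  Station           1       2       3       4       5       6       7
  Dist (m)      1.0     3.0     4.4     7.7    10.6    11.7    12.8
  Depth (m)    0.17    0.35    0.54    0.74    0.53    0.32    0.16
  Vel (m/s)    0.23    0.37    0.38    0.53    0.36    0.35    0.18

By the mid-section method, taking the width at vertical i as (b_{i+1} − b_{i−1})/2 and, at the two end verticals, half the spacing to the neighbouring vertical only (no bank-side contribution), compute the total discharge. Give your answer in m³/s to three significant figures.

w_1 = (3.0 − 1.0)/2 = 1 m; q_1 = 0.23 × 0.17 × 1 = 0.03910 m³/s
w_2 = (4.4 − 1.0)/2 = 1.7 m; q_2 = 0.37 × 0.35 × 1.7 = 0.2202 m³/s
w_3 = (7.7 − 3.0)/2 = 2.35 m; q_3 = 0.38 × 0.54 × 2.35 = 0.4822 m³/s
w_4 = (10.6 − 4.4)/2 = 3.1 m; q_4 = 0.53 × 0.74 × 3.1 = 1.216 m³/s
w_5 = (11.7 − 7.7)/2 = 2 m; q_5 = 0.36 × 0.53 × 2 = 0.3816 m³/s
w_6 = (12.8 − 10.6)/2 = 1.1 m; q_6 = 0.35 × 0.32 × 1.1 = 0.1232 m³/s
w_7 = (12.8 − 11.7)/2 = 0.55 m; q_7 = 0.18 × 0.16 × 0.55 = 0.01584 m³/s
Q = Σ qᵢ = 2.478 m³/s

2.48 m³/s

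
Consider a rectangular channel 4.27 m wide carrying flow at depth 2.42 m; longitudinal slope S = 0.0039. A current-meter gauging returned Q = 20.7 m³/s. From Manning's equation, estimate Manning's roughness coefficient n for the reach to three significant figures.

A = b·y = 4.27 × 2.42 = 10.33 m²
P = b + 2y = 4.27 + 2×2.42 = 9.110 m
R = A/P = 10.33/9.110 = 1.134 m
n = (1/Q)·A·R^(2/3)·S^(1/2) = (1/20.7) × 10.33 × 1.088 × 0.06245 = 0.03391

0.0339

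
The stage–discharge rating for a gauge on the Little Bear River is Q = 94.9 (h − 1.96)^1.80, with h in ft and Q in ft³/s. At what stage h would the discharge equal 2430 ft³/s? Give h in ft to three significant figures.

h − h₀ = (Q/C)^(1/b) = (2430/94.9)^(1/1.80) = 6.059 ft
h = 1.96 + 6.059 = 8.019 ft

8.02 ft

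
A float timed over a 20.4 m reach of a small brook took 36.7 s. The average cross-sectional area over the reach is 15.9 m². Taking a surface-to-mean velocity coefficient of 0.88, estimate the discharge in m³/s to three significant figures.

7.78 m³/s

v_surface = L / t̄ = 20.4 / 36.7 = 0.5559 m/s
v_mean = 0.88 × 0.5559 = 0.4892 m/s
Q = A × v_mean = 15.9 × 0.4892 = 7.778 m³/s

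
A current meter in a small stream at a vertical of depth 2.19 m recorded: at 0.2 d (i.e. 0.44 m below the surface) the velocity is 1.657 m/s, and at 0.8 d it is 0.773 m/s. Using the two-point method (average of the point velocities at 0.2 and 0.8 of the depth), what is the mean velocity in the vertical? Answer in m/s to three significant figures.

v̄ = (1.657 + 0.773) / 2 = 1.215 m/s

1.22 m/s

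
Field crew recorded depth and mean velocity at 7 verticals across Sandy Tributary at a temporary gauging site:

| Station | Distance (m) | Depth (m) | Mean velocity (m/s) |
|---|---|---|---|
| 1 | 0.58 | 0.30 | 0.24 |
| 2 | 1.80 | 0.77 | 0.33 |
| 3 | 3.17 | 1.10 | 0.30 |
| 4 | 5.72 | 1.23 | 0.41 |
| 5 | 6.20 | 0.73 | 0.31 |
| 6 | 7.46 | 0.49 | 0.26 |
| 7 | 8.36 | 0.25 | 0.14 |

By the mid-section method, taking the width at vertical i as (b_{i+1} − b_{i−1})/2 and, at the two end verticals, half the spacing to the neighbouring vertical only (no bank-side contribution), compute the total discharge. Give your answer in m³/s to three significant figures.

w_1 = (1.80 − 0.58)/2 = 0.61 m; q_1 = 0.24 × 0.30 × 0.61 = 0.04392 m³/s
w_2 = (3.17 − 0.58)/2 = 1.295 m; q_2 = 0.33 × 0.77 × 1.295 = 0.3291 m³/s
w_3 = (5.72 − 1.80)/2 = 1.96 m; q_3 = 0.30 × 1.10 × 1.96 = 0.6468 m³/s
w_4 = (6.20 − 3.17)/2 = 1.515 m; q_4 = 0.41 × 1.23 × 1.515 = 0.7640 m³/s
w_5 = (7.46 − 5.72)/2 = 0.87 m; q_5 = 0.31 × 0.73 × 0.87 = 0.1969 m³/s
w_6 = (8.36 − 6.20)/2 = 1.08 m; q_6 = 0.26 × 0.49 × 1.08 = 0.1376 m³/s
w_7 = (8.36 − 7.46)/2 = 0.45 m; q_7 = 0.14 × 0.25 × 0.45 = 0.01575 m³/s
Q = Σ qᵢ = 2.134 m³/s

2.13 m³/s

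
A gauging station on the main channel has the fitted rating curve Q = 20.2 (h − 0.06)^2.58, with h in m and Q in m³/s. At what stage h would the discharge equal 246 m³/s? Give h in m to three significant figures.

h − h₀ = (Q/C)^(1/b) = (246/20.2)^(1/2.58) = 2.635 m
h = 0.06 + 2.635 = 2.695 m

2.69 m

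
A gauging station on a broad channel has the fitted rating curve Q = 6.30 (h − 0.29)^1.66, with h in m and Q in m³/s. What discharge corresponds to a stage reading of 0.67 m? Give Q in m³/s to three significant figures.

Q = 6.30 × (0.67 − 0.29)^1.66 = 6.30 × 0.38^1.66 = 1.264 m³/s

1.26 m³/s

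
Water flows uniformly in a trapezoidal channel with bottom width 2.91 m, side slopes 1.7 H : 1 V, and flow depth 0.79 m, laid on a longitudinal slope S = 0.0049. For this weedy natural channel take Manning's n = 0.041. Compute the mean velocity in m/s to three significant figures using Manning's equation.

A = (b + z·y)·y = (2.91 + 1.7×0.79)×0.79 = 3.360 m²
P = b + 2y√(1+z²) = 2.91 + 2×0.79×√(1+1.7²) = 6.026 m
R = A/P = 3.360/6.026 = 0.5575 m
Q = (1/n)·A·R^(2/3)·S^(1/2) = (1/0.041) × 3.360 × 0.5575^(2/3) × 0.0049^(1/2) = 3.886 m³/s
V = Q/A = 3.886/3.360 = 1.157 m/s

1.16 m/s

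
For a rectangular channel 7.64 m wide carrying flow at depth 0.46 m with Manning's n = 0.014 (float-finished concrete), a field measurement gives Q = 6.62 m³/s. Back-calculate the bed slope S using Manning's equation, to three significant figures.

A = b·y = 7.64 × 0.46 = 3.514 m²
P = b + 2y = 7.64 + 2×0.46 = 8.560 m
R = A/P = 3.514/8.560 = 0.4106 m
S = (Q·n / (1·A·R^(2/3)))² = (6.62×0.014 / (1×3.514×0.5524))² = 0.002279

0.00228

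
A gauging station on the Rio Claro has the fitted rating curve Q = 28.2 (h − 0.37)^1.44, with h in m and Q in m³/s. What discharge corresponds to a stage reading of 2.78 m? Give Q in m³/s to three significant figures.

Q = 28.2 × (2.78 − 0.37)^1.44 = 28.2 × 2.41^1.44 = 100.1 m³/s

100 m³/s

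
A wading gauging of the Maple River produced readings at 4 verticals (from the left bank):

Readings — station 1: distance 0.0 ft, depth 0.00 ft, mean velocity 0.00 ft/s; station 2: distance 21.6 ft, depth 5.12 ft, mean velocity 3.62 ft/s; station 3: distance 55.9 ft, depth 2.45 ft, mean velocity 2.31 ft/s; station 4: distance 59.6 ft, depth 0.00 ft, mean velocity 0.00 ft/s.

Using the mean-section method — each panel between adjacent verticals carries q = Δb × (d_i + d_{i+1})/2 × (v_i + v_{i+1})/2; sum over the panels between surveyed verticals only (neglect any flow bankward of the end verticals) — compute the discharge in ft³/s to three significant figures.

Panel 1-2: Δb = 21.6 ft, d̄ = (0.00+5.12)/2 = 2.56, v̄ = (0.00+3.62)/2 = 1.81 → q = 21.6×2.56×1.81 = 100.1 ft³/s
Panel 2-3: Δb = 34.3 ft, d̄ = (5.12+2.45)/2 = 3.785, v̄ = (3.62+2.31)/2 = 2.965 → q = 34.3×3.785×2.965 = 384.9 ft³/s
Panel 3-4: Δb = 3.7 ft, d̄ = (2.45+0.00)/2 = 1.225, v̄ = (2.31+0.00)/2 = 1.155 → q = 3.7×1.225×1.155 = 5.235 ft³/s
Q = Σ q = 490.3 ft³/s

490 ft³/s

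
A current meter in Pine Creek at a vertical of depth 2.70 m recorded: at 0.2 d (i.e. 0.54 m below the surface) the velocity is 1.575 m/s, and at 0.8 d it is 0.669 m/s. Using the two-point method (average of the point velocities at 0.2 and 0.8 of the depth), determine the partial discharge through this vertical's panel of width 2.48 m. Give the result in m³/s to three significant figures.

v̄ = (1.575 + 0.669) / 2 = 1.122 m/s
q = v̄ × d × w = 1.122 × 2.70 × 2.48 = 7.513 m³/s

7.51 m³/s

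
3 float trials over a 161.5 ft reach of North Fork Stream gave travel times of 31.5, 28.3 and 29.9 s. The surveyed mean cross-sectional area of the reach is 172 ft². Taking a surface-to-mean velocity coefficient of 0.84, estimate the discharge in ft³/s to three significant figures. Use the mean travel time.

780 ft³/s

t̄ = (31.5 + 28.3 + 29.9) / 3 = 29.9 s
v_surface = L / t̄ = 161.5 / 29.9 = 5.401 ft/s
v_mean = 0.84 × 5.401 = 4.537 ft/s
Q = A × v_mean = 172 × 4.537 = 780.4 ft³/s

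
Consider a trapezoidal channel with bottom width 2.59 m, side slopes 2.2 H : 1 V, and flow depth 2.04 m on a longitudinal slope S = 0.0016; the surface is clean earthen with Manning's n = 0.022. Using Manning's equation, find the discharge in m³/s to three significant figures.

29.0 m³/s

A = (b + z·y)·y = (2.59 + 2.2×2.04)×2.04 = 14.44 m²
P = b + 2y√(1+z²) = 2.59 + 2×2.04×√(1+2.2²) = 12.45 m
R = A/P = 14.44/12.45 = 1.160 m
Q = (1/n)·A·R^(2/3)·S^(1/2) = (1/0.022) × 14.44 × 1.160^(2/3) × 0.0016^(1/2) = 28.98 m³/s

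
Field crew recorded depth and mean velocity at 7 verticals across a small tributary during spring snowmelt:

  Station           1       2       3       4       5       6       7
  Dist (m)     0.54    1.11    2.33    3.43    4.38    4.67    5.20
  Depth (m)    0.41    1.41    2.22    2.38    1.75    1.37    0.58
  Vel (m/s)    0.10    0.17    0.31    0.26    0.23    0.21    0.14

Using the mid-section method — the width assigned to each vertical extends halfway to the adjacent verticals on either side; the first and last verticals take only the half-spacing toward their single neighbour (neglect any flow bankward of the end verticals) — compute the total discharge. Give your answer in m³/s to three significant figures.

2.05 m³/s

w_1 = (1.11 − 0.54)/2 = 0.285 m; q_1 = 0.10 × 0.41 × 0.285 = 0.01169 m³/s
w_2 = (2.33 − 0.54)/2 = 0.895 m; q_2 = 0.17 × 1.41 × 0.895 = 0.2145 m³/s
w_3 = (3.43 − 1.11)/2 = 1.16 m; q_3 = 0.31 × 2.22 × 1.16 = 0.7983 m³/s
w_4 = (4.38 − 2.33)/2 = 1.025 m; q_4 = 0.26 × 2.38 × 1.025 = 0.6343 m³/s
w_5 = (4.67 − 3.43)/2 = 0.62 m; q_5 = 0.23 × 1.75 × 0.62 = 0.2496 m³/s
w_6 = (5.20 − 4.38)/2 = 0.41 m; q_6 = 0.21 × 1.37 × 0.41 = 0.1180 m³/s
w_7 = (5.20 − 4.67)/2 = 0.265 m; q_7 = 0.14 × 0.58 × 0.265 = 0.02152 m³/s
Q = Σ qᵢ = 2.048 m³/s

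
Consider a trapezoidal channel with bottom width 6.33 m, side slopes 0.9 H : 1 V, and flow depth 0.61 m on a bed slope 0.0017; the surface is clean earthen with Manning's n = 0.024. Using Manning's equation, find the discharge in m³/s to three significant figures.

A = (b + z·y)·y = (6.33 + 0.9×0.61)×0.61 = 4.196 m²
P = b + 2y√(1+z²) = 6.33 + 2×0.61×√(1+0.9²) = 7.971 m
R = A/P = 4.196/7.971 = 0.5264 m
Q = (1/n)·A·R^(2/3)·S^(1/2) = (1/0.024) × 4.196 × 0.5264^(2/3) × 0.0017^(1/2) = 4.700 m³/s

4.70 m³/s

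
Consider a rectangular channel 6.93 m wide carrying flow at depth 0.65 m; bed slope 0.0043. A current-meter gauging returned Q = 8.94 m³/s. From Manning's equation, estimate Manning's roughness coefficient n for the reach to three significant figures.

A = b·y = 6.93 × 0.65 = 4.505 m²
P = b + 2y = 6.93 + 2×0.65 = 8.230 m
R = A/P = 4.505/8.230 = 0.5473 m
n = (1/Q)·A·R^(2/3)·S^(1/2) = (1/8.94) × 4.505 × 0.6691 × 0.06557 = 0.02211

0.0221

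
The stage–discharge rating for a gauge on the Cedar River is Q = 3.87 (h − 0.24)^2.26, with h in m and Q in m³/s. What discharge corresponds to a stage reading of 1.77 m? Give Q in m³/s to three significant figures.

10.1 m³/s

Q = 3.87 × (1.77 − 0.24)^2.26 = 3.87 × 1.53^2.26 = 10.12 m³/s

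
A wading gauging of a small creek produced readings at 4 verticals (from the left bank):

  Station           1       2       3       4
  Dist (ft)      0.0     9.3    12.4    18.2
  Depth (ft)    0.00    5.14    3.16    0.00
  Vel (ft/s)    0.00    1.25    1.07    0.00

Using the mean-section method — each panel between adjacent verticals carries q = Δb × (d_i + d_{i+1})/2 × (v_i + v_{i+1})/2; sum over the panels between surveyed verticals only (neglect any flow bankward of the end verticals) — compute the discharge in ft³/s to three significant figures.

34.8 ft³/s

Panel 1-2: Δb = 9.3 ft, d̄ = (0.00+5.14)/2 = 2.57, v̄ = (0.00+1.25)/2 = 0.625 → q = 9.3×2.57×0.625 = 14.94 ft³/s
Panel 2-3: Δb = 3.1 ft, d̄ = (5.14+3.16)/2 = 4.15, v̄ = (1.25+1.07)/2 = 1.16 → q = 3.1×4.15×1.16 = 14.92 ft³/s
Panel 3-4: Δb = 5.8 ft, d̄ = (3.16+0.00)/2 = 1.58, v̄ = (1.07+0.00)/2 = 0.535 → q = 5.8×1.58×0.535 = 4.903 ft³/s
Q = Σ q = 34.76 ft³/s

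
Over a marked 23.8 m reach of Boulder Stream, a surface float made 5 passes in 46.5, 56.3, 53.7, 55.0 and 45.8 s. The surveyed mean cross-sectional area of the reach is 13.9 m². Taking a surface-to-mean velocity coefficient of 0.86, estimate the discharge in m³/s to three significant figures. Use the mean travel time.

t̄ = (46.5 + 56.3 + 53.7 + 55.0 + 45.8) / 5 = 51.46 s
v_surface = L / t̄ = 23.8 / 51.46 = 0.4625 m/s
v_mean = 0.86 × 0.4625 = 0.3977 m/s
Q = A × v_mean = 13.9 × 0.3977 = 5.529 m³/s

5.53 m³/s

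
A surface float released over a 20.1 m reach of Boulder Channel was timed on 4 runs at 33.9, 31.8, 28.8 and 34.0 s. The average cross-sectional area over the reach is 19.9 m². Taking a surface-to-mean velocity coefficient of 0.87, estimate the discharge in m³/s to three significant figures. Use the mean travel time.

t̄ = (33.9 + 31.8 + 28.8 + 34.0) / 4 = 32.125 s
v_surface = L / t̄ = 20.1 / 32.125 = 0.6257 m/s
v_mean = 0.87 × 0.6257 = 0.5443 m/s
Q = A × v_mean = 19.9 × 0.5443 = 10.83 m³/s

10.8 m³/s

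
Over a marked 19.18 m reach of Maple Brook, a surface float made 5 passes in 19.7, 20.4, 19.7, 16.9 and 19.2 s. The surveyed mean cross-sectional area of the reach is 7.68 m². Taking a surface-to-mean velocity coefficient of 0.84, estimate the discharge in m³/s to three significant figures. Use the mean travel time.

t̄ = (19.7 + 20.4 + 19.7 + 16.9 + 19.2) / 5 = 19.18 s
v_surface = L / t̄ = 19.18 / 19.18 = 1.000 m/s
v_mean = 0.84 × 1.000 = 0.8400 m/s
Q = A × v_mean = 7.68 × 0.8400 = 6.451 m³/s

6.45 m³/s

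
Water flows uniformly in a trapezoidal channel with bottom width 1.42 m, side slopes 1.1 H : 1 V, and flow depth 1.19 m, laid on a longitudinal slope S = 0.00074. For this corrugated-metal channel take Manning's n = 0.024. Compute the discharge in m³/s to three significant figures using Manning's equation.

A = (b + z·y)·y = (1.42 + 1.1×1.19)×1.19 = 3.248 m²
P = b + 2y√(1+z²) = 1.42 + 2×1.19×√(1+1.1²) = 4.958 m
R = A/P = 3.248/4.958 = 0.6550 m
Q = (1/n)·A·R^(2/3)·S^(1/2) = (1/0.024) × 3.248 × 0.6550^(2/3) × 0.00074^(1/2) = 2.776 m³/s

2.78 m³/s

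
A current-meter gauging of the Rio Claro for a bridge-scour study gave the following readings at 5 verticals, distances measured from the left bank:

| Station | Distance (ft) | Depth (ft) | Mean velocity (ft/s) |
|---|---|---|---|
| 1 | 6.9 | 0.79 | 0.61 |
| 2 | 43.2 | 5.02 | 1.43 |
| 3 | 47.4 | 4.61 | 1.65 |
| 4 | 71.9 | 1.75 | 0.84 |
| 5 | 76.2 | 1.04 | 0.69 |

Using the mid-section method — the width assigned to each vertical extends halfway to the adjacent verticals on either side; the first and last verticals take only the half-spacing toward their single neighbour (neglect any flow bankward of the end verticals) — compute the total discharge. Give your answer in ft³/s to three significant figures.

w_1 = (43.2 − 6.9)/2 = 18.15 ft; q_1 = 0.61 × 0.79 × 18.15 = 8.746 ft³/s
w_2 = (47.4 − 6.9)/2 = 20.25 ft; q_2 = 1.43 × 5.02 × 20.25 = 145.4 ft³/s
w_3 = (71.9 − 43.2)/2 = 14.35 ft; q_3 = 1.65 × 4.61 × 14.35 = 109.2 ft³/s
w_4 = (76.2 − 47.4)/2 = 14.4 ft; q_4 = 0.84 × 1.75 × 14.4 = 21.17 ft³/s
w_5 = (76.2 − 71.9)/2 = 2.15 ft; q_5 = 0.69 × 1.04 × 2.15 = 1.543 ft³/s
Q = Σ qᵢ = 286.0 ft³/s

286 ft³/s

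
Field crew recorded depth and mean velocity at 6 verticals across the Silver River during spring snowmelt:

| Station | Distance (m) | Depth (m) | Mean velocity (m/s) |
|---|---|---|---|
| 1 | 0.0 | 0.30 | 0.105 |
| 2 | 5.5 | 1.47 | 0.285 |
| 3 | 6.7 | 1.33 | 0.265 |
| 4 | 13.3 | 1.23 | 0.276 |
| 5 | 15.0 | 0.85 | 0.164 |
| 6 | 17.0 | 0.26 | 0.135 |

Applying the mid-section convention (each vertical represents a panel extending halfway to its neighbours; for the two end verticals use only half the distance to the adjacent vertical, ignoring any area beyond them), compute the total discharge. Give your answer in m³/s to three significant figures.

4.57 m³/s

w_1 = (5.5 − 0.0)/2 = 2.75 m; q_1 = 0.105 × 0.30 × 2.75 = 0.08663 m³/s
w_2 = (6.7 − 0.0)/2 = 3.35 m; q_2 = 0.285 × 1.47 × 3.35 = 1.403 m³/s
w_3 = (13.3 − 5.5)/2 = 3.9 m; q_3 = 0.265 × 1.33 × 3.9 = 1.375 m³/s
w_4 = (15.0 − 6.7)/2 = 4.15 m; q_4 = 0.276 × 1.23 × 4.15 = 1.409 m³/s
w_5 = (17.0 − 13.3)/2 = 1.85 m; q_5 = 0.164 × 0.85 × 1.85 = 0.2579 m³/s
w_6 = (17.0 − 15.0)/2 = 1 m; q_6 = 0.135 × 0.26 × 1 = 0.03510 m³/s
Q = Σ qᵢ = 4.566 m³/s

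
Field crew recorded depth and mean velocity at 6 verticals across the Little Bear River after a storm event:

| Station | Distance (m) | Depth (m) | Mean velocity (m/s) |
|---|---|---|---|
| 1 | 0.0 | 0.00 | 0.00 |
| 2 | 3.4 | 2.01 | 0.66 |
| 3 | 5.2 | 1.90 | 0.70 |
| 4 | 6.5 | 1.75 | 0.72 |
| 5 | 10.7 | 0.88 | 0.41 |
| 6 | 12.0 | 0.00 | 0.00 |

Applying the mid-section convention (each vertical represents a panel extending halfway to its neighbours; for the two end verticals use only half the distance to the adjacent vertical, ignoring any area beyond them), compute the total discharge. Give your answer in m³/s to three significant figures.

w_2 = (5.2 − 0.0)/2 = 2.6 m; q_2 = 0.66 × 2.01 × 2.6 = 3.449 m³/s
w_3 = (6.5 − 3.4)/2 = 1.55 m; q_3 = 0.70 × 1.90 × 1.55 = 2.062 m³/s
w_4 = (10.7 − 5.2)/2 = 2.75 m; q_4 = 0.72 × 1.75 × 2.75 = 3.465 m³/s
w_5 = (12.0 − 6.5)/2 = 2.75 m; q_5 = 0.41 × 0.88 × 2.75 = 0.9922 m³/s
Stations 1, 6 contribute zero (depth or velocity is 0).
Q = Σ qᵢ = 9.968 m³/s

9.97 m³/s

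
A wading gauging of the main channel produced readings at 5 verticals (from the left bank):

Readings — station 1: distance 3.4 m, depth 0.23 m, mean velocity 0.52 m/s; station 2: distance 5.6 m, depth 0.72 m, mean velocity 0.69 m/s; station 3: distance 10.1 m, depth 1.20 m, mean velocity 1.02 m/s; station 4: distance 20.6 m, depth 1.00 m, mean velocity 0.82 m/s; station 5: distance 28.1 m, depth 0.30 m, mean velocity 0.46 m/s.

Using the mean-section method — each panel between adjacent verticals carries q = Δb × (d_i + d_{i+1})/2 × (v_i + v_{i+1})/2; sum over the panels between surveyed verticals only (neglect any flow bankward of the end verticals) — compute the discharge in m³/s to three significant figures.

18.1 m³/s

Panel 1-2: Δb = 2.2 m, d̄ = (0.23+0.72)/2 = 0.475, v̄ = (0.52+0.69)/2 = 0.605 → q = 2.2×0.475×0.605 = 0.6322 m³/s
Panel 2-3: Δb = 4.5 m, d̄ = (0.72+1.20)/2 = 0.96, v̄ = (0.69+1.02)/2 = 0.855 → q = 4.5×0.96×0.855 = 3.694 m³/s
Panel 3-4: Δb = 10.5 m, d̄ = (1.20+1.00)/2 = 1.1, v̄ = (1.02+0.82)/2 = 0.92 → q = 10.5×1.1×0.92 = 10.63 m³/s
Panel 4-5: Δb = 7.5 m, d̄ = (1.00+0.30)/2 = 0.65, v̄ = (0.82+0.46)/2 = 0.64 → q = 7.5×0.65×0.64 = 3.120 m³/s
Q = Σ q = 18.07 m³/s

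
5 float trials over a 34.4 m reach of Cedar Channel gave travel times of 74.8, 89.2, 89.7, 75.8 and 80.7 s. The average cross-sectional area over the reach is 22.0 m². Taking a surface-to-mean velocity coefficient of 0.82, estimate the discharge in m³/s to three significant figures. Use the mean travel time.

t̄ = (74.8 + 89.2 + 89.7 + 75.8 + 80.7) / 5 = 82.04 s
v_surface = L / t̄ = 34.4 / 82.04 = 0.4193 m/s
v_mean = 0.82 × 0.4193 = 0.3438 m/s
Q = A × v_mean = 22.0 × 0.3438 = 7.564 m³/s

7.56 m³/s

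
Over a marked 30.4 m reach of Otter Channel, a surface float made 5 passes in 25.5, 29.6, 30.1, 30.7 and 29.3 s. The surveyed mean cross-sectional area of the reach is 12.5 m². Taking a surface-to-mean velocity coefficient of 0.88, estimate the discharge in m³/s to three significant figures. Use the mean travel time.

11.5 m³/s

t̄ = (25.5 + 29.6 + 30.1 + 30.7 + 29.3) / 5 = 29.04 s
v_surface = L / t̄ = 30.4 / 29.04 = 1.047 m/s
v_mean = 0.88 × 1.047 = 0.9212 m/s
Q = A × v_mean = 12.5 × 0.9212 = 11.52 m³/s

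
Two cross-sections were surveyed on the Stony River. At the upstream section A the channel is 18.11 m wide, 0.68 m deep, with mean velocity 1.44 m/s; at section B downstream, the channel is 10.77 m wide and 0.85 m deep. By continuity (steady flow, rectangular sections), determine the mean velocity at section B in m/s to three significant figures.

1.94 m/s

Q = A₁V₁ = (18.11×0.68) × 1.44 = 17.73 m³/s
A₂ = 10.77 × 0.85 = 9.155 m²
V₂ = Q/A₂ = 17.73/9.155 = 1.937 m/s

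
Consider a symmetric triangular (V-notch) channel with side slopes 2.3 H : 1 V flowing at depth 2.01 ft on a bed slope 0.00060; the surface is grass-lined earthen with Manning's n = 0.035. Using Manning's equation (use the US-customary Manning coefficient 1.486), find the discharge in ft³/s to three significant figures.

9.15 ft³/s

A = z·y² = 2.3×2.01² = 9.292 ft²
P = 2y√(1+z²) = 2×2.01×√(1+2.3²) = 10.08 ft
R = A/P = 9.292/10.08 = 0.9217 ft
Q = (1.486/n)·A·R^(2/3)·S^(1/2) = (1.486/0.035) × 9.292 × 0.9217^(2/3) × 0.00060^(1/2) = 9.152 ft³/s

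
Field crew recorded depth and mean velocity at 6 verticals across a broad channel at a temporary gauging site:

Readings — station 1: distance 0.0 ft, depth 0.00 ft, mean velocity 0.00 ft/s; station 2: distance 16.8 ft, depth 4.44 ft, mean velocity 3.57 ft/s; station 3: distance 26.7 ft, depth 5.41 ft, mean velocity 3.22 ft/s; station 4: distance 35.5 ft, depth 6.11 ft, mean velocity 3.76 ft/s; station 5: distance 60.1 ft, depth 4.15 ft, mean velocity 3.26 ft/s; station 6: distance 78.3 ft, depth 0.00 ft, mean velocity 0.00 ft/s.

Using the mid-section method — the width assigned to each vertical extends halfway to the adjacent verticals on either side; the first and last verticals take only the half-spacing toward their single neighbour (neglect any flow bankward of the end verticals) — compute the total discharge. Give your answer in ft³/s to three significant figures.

w_2 = (26.7 − 0.0)/2 = 13.35 ft; q_2 = 3.57 × 4.44 × 13.35 = 211.6 ft³/s
w_3 = (35.5 − 16.8)/2 = 9.35 ft; q_3 = 3.22 × 5.41 × 9.35 = 162.9 ft³/s
w_4 = (60.1 − 26.7)/2 = 16.7 ft; q_4 = 3.76 × 6.11 × 16.7 = 383.7 ft³/s
w_5 = (78.3 − 35.5)/2 = 21.4 ft; q_5 = 3.26 × 4.15 × 21.4 = 289.5 ft³/s
Stations 1, 6 contribute zero (depth or velocity is 0).
Q = Σ qᵢ = 1048 ft³/s

1050 ft³/s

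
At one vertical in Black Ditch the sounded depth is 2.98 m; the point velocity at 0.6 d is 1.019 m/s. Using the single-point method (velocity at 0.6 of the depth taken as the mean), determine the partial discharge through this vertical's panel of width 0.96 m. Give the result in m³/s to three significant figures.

v̄ = v₀.₆ = 1.019 m/s
q = v̄ × d × w = 1.019 × 2.98 × 0.96 = 2.915 m³/s

2.92 m³/s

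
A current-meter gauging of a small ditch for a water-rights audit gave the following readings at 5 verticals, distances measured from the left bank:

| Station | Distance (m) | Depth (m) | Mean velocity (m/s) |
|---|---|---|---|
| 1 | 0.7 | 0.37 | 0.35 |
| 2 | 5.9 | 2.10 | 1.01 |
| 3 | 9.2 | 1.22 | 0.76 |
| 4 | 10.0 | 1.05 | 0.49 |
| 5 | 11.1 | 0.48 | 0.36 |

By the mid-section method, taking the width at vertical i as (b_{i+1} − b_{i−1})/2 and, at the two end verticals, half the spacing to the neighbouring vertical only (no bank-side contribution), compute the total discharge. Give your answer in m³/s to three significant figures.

w_1 = (5.9 − 0.7)/2 = 2.6 m; q_1 = 0.35 × 0.37 × 2.6 = 0.3367 m³/s
w_2 = (9.2 − 0.7)/2 = 4.25 m; q_2 = 1.01 × 2.10 × 4.25 = 9.014 m³/s
w_3 = (10.0 − 5.9)/2 = 2.05 m; q_3 = 0.76 × 1.22 × 2.05 = 1.901 m³/s
w_4 = (11.1 − 9.2)/2 = 0.95 m; q_4 = 0.49 × 1.05 × 0.95 = 0.4888 m³/s
w_5 = (11.1 − 10.0)/2 = 0.55 m; q_5 = 0.36 × 0.48 × 0.55 = 0.09504 m³/s
Q = Σ qᵢ = 11.84 m³/s

11.8 m³/s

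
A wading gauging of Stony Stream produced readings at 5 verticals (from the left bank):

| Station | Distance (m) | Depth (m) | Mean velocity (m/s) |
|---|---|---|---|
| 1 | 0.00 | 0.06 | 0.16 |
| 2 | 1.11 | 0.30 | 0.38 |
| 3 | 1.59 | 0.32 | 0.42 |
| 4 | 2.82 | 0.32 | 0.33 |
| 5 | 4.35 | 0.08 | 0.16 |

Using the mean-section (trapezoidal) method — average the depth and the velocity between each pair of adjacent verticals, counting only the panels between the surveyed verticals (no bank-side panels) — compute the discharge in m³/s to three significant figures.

Panel 1-2: Δb = 1.11 m, d̄ = (0.06+0.30)/2 = 0.18, v̄ = (0.16+0.38)/2 = 0.27 → q = 1.11×0.18×0.27 = 0.05395 m³/s
Panel 2-3: Δb = 0.48 m, d̄ = (0.30+0.32)/2 = 0.31, v̄ = (0.38+0.42)/2 = 0.4 → q = 0.48×0.31×0.4 = 0.05952 m³/s
Panel 3-4: Δb = 1.23 m, d̄ = (0.32+0.32)/2 = 0.32, v̄ = (0.42+0.33)/2 = 0.375 → q = 1.23×0.32×0.375 = 0.1476 m³/s
Panel 4-5: Δb = 1.53 m, d̄ = (0.32+0.08)/2 = 0.2, v̄ = (0.33+0.16)/2 = 0.245 → q = 1.53×0.2×0.245 = 0.07497 m³/s
Q = Σ q = 0.3360 m³/s

0.336 m³/s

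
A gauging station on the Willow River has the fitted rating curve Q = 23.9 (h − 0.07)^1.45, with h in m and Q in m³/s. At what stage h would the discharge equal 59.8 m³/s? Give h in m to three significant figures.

1.95 m

h − h₀ = (Q/C)^(1/b) = (59.8/23.9)^(1/1.45) = 1.882 m
h = 0.07 + 1.882 = 1.952 m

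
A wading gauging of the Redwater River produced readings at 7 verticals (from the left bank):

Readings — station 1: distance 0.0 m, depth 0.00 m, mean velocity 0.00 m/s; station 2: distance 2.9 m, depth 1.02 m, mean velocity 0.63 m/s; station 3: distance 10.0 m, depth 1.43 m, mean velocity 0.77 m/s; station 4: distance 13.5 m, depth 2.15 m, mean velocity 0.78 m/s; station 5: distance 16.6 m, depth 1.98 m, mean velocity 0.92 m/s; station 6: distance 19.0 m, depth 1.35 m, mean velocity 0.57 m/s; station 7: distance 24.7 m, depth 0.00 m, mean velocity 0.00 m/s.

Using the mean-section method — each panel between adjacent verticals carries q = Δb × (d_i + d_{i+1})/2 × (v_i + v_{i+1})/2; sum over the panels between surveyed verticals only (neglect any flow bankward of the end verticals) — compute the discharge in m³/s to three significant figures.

Panel 1-2: Δb = 2.9 m, d̄ = (0.00+1.02)/2 = 0.51, v̄ = (0.00+0.63)/2 = 0.315 → q = 2.9×0.51×0.315 = 0.4659 m³/s
Panel 2-3: Δb = 7.1 m, d̄ = (1.02+1.43)/2 = 1.225, v̄ = (0.63+0.77)/2 = 0.7 → q = 7.1×1.225×0.7 = 6.088 m³/s
Panel 3-4: Δb = 3.5 m, d̄ = (1.43+2.15)/2 = 1.79, v̄ = (0.77+0.78)/2 = 0.775 → q = 3.5×1.79×0.775 = 4.855 m³/s
Panel 4-5: Δb = 3.1 m, d̄ = (2.15+1.98)/2 = 2.065, v̄ = (0.78+0.92)/2 = 0.85 → q = 3.1×2.065×0.85 = 5.441 m³/s
Panel 5-6: Δb = 2.4 m, d̄ = (1.98+1.35)/2 = 1.665, v̄ = (0.92+0.57)/2 = 0.745 → q = 2.4×1.665×0.745 = 2.977 m³/s
Panel 6-7: Δb = 5.7 m, d̄ = (1.35+0.00)/2 = 0.675, v̄ = (0.57+0.00)/2 = 0.285 → q = 5.7×0.675×0.285 = 1.097 m³/s
Q = Σ q = 20.92 m³/s

20.9 m³/s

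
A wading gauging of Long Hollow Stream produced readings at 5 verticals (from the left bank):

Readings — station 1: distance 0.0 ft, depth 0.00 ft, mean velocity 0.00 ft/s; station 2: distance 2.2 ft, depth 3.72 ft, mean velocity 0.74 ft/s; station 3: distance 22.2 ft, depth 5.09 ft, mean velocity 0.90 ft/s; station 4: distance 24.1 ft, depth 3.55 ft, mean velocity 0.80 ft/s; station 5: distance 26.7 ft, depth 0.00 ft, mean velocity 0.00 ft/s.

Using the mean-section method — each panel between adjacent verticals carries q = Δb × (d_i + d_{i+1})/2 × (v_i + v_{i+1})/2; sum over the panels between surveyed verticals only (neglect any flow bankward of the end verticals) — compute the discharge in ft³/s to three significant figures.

Panel 1-2: Δb = 2.2 ft, d̄ = (0.00+3.72)/2 = 1.86, v̄ = (0.00+0.74)/2 = 0.37 → q = 2.2×1.86×0.37 = 1.514 ft³/s
Panel 2-3: Δb = 20 ft, d̄ = (3.72+5.09)/2 = 4.405, v̄ = (0.74+0.90)/2 = 0.82 → q = 20×4.405×0.82 = 72.24 ft³/s
Panel 3-4: Δb = 1.9 ft, d̄ = (5.09+3.55)/2 = 4.32, v̄ = (0.90+0.80)/2 = 0.85 → q = 1.9×4.32×0.85 = 6.977 ft³/s
Panel 4-5: Δb = 2.6 ft, d̄ = (3.55+0.00)/2 = 1.775, v̄ = (0.80+0.00)/2 = 0.4 → q = 2.6×1.775×0.4 = 1.846 ft³/s
Q = Σ q = 82.58 ft³/s

82.6 ft³/s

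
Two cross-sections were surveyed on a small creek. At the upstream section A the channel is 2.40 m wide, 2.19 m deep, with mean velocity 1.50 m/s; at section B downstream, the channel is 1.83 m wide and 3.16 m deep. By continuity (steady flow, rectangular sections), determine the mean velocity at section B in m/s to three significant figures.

1.36 m/s

Q = A₁V₁ = (2.40×2.19) × 1.50 = 7.884 m³/s
A₂ = 1.83 × 3.16 = 5.783 m²
V₂ = Q/A₂ = 7.884/5.783 = 1.363 m/s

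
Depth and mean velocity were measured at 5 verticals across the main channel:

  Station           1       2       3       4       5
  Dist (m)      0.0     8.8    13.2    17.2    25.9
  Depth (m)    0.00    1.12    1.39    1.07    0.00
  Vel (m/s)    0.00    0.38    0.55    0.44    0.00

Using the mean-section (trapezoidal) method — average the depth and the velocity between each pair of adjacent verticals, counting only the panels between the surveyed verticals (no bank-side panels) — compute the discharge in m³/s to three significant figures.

Panel 1-2: Δb = 8.8 m, d̄ = (0.00+1.12)/2 = 0.56, v̄ = (0.00+0.38)/2 = 0.19 → q = 8.8×0.56×0.19 = 0.9363 m³/s
Panel 2-3: Δb = 4.4 m, d̄ = (1.12+1.39)/2 = 1.255, v̄ = (0.38+0.55)/2 = 0.465 → q = 4.4×1.255×0.465 = 2.568 m³/s
Panel 3-4: Δb = 4 m, d̄ = (1.39+1.07)/2 = 1.23, v̄ = (0.55+0.44)/2 = 0.495 → q = 4×1.23×0.495 = 2.435 m³/s
Panel 4-5: Δb = 8.7 m, d̄ = (1.07+0.00)/2 = 0.535, v̄ = (0.44+0.00)/2 = 0.22 → q = 8.7×0.535×0.22 = 1.024 m³/s
Q = Σ q = 6.963 m³/s

6.96 m³/s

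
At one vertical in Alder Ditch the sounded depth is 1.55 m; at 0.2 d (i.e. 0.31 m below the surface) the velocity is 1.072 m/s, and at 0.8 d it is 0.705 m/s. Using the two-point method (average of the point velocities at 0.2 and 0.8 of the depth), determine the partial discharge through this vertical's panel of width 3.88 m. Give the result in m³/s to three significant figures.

v̄ = (1.072 + 0.705) / 2 = 0.8885 m/s
q = v̄ × d × w = 0.8885 × 1.55 × 3.88 = 5.343 m³/s

5.34 m³/s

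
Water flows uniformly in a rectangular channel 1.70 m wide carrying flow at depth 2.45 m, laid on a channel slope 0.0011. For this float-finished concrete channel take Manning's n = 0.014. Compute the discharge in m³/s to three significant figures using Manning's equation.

7.26 m³/s

A = b·y = 1.70 × 2.45 = 4.165 m²
P = b + 2y = 1.70 + 2×2.45 = 6.600 m
R = A/P = 4.165/6.600 = 0.6311 m
Q = (1/n)·A·R^(2/3)·S^(1/2) = (1/0.014) × 4.165 × 0.6311^(2/3) × 0.0011^(1/2) = 7.259 m³/s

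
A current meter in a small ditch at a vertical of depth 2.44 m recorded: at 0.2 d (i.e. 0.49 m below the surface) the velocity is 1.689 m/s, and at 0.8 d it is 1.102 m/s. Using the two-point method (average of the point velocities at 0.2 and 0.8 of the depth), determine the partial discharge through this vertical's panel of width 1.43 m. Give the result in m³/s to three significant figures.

v̄ = (1.689 + 1.102) / 2 = 1.396 m/s
q = v̄ × d × w = 1.396 × 2.44 × 1.43 = 4.869 m³/s

4.87 m³/s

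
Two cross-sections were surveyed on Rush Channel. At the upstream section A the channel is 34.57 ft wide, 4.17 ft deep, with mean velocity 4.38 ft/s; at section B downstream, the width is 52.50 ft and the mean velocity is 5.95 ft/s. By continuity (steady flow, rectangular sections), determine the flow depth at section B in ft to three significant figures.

2.02 ft

Q = A₁V₁ = (34.57×4.17) × 4.38 = 631.4 ft³/s
d₂ = Q/(b₂ V₂) = 631.4/(52.50×5.95) = 2.021 ft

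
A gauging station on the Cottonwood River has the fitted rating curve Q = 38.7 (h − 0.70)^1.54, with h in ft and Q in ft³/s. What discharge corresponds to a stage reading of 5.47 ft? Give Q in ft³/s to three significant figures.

Q = 38.7 × (5.47 − 0.70)^1.54 = 38.7 × 4.77^1.54 = 429.2 ft³/s

429 ft³/s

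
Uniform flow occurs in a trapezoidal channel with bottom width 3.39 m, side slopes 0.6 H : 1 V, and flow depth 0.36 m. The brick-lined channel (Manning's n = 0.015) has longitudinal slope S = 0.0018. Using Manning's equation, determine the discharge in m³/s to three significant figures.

A = (b + z·y)·y = (3.39 + 0.6×0.36)×0.36 = 1.298 m²
P = b + 2y√(1+z²) = 3.39 + 2×0.36×√(1+0.6²) = 4.230 m
R = A/P = 1.298/4.230 = 0.3069 m
Q = (1/n)·A·R^(2/3)·S^(1/2) = (1/0.015) × 1.298 × 0.3069^(2/3) × 0.0018^(1/2) = 1.671 m³/s

1.67 m³/s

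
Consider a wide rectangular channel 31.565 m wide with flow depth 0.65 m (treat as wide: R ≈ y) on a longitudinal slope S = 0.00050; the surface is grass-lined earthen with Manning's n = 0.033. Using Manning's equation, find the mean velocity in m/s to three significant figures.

A = b·y = 31.565 × 0.65 = 20.52 m²
Wide channel: R ≈ y = 0.65 m
Q = (1/n)·A·R^(2/3)·S^(1/2) = (1/0.033) × 20.52 × 0.6500^(2/3) × 0.00050^(1/2) = 10.43 m³/s
V = Q/A = 10.43/20.52 = 0.5084 m/s

0.508 m/s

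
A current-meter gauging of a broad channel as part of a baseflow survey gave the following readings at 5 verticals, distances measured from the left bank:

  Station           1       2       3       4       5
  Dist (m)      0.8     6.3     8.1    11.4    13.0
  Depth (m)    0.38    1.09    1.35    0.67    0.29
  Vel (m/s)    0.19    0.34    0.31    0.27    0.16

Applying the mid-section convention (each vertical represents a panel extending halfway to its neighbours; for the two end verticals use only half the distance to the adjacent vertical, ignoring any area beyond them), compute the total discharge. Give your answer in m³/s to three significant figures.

3.10 m³/s

w_1 = (6.3 − 0.8)/2 = 2.75 m; q_1 = 0.19 × 0.38 × 2.75 = 0.1986 m³/s
w_2 = (8.1 − 0.8)/2 = 3.65 m; q_2 = 0.34 × 1.09 × 3.65 = 1.353 m³/s
w_3 = (11.4 − 6.3)/2 = 2.55 m; q_3 = 0.31 × 1.35 × 2.55 = 1.067 m³/s
w_4 = (13.0 − 8.1)/2 = 2.45 m; q_4 = 0.27 × 0.67 × 2.45 = 0.4432 m³/s
w_5 = (13.0 − 11.4)/2 = 0.8 m; q_5 = 0.16 × 0.29 × 0.8 = 0.03712 m³/s
Q = Σ qᵢ = 3.099 m³/s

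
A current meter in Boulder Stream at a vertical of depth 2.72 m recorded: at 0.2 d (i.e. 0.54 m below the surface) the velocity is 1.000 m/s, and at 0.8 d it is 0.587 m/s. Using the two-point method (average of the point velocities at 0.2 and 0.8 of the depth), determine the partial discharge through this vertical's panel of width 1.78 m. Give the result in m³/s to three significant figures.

v̄ = (1.000 + 0.587) / 2 = 0.7935 m/s
q = v̄ × d × w = 0.7935 × 2.72 × 1.78 = 3.842 m³/s

3.84 m³/s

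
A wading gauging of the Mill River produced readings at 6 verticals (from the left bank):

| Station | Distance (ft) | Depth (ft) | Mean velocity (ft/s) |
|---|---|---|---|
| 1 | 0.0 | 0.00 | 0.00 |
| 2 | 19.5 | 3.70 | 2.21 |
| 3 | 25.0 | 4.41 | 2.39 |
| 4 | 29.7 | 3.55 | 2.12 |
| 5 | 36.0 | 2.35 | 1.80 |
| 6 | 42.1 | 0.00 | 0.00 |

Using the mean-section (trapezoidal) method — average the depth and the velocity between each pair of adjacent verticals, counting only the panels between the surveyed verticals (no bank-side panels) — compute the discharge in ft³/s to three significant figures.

Panel 1-2: Δb = 19.5 ft, d̄ = (0.00+3.70)/2 = 1.85, v̄ = (0.00+2.21)/2 = 1.105 → q = 19.5×1.85×1.105 = 39.86 ft³/s
Panel 2-3: Δb = 5.5 ft, d̄ = (3.70+4.41)/2 = 4.055, v̄ = (2.21+2.39)/2 = 2.3 → q = 5.5×4.055×2.3 = 51.30 ft³/s
Panel 3-4: Δb = 4.7 ft, d̄ = (4.41+3.55)/2 = 3.98, v̄ = (2.39+2.12)/2 = 2.255 → q = 4.7×3.98×2.255 = 42.18 ft³/s
Panel 4-5: Δb = 6.3 ft, d̄ = (3.55+2.35)/2 = 2.95, v̄ = (2.12+1.80)/2 = 1.96 → q = 6.3×2.95×1.96 = 36.43 ft³/s
Panel 5-6: Δb = 6.1 ft, d̄ = (2.35+0.00)/2 = 1.175, v̄ = (1.80+0.00)/2 = 0.9 → q = 6.1×1.175×0.9 = 6.451 ft³/s
Q = Σ q = 176.2 ft³/s

176 ft³/s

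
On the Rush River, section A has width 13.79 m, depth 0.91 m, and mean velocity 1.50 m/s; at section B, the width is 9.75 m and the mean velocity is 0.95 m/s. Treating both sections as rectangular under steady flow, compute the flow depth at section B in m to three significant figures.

2.03 m

Q = A₁V₁ = (13.79×0.91) × 1.50 = 18.82 m³/s
d₂ = Q/(b₂ V₂) = 18.82/(9.75×0.95) = 2.032 m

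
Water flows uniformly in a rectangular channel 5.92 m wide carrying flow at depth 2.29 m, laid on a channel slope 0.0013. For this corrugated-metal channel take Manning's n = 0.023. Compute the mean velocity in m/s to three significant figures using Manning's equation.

A = b·y = 5.92 × 2.29 = 13.56 m²
P = b + 2y = 5.92 + 2×2.29 = 10.50 m
R = A/P = 13.56/10.50 = 1.291 m
Q = (1/n)·A·R^(2/3)·S^(1/2) = (1/0.023) × 13.56 × 1.291^(2/3) × 0.0013^(1/2) = 25.20 m³/s
V = Q/A = 25.20/13.56 = 1.859 m/s

1.86 m/s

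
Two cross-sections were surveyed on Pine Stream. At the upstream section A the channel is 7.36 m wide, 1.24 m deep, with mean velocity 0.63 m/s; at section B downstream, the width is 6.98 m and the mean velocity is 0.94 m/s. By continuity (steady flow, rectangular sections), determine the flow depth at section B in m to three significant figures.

Q = A₁V₁ = (7.36×1.24) × 0.63 = 5.750 m³/s
d₂ = Q/(b₂ V₂) = 5.750/(6.98×0.94) = 0.8763 m

0.876 m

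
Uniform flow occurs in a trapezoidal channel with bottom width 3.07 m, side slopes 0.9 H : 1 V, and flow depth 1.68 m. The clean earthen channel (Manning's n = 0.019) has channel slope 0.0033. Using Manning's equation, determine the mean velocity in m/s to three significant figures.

3.05 m/s

A = (b + z·y)·y = (3.07 + 0.9×1.68)×1.68 = 7.698 m²
P = b + 2y√(1+z²) = 3.07 + 2×1.68×√(1+0.9²) = 7.590 m
R = A/P = 7.698/7.590 = 1.014 m
Q = (1/n)·A·R^(2/3)·S^(1/2) = (1/0.019) × 7.698 × 1.014^(2/3) × 0.0033^(1/2) = 23.49 m³/s
V = Q/A = 23.49/7.698 = 3.052 m/s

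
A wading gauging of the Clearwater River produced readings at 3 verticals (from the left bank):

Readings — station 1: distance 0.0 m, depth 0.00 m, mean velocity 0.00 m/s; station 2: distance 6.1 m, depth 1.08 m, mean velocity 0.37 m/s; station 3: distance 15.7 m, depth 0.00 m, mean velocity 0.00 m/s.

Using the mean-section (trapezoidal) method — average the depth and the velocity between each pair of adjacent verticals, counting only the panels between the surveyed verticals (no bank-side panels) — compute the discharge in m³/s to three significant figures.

Panel 1-2: Δb = 6.1 m, d̄ = (0.00+1.08)/2 = 0.54, v̄ = (0.00+0.37)/2 = 0.185 → q = 6.1×0.54×0.185 = 0.6094 m³/s
Panel 2-3: Δb = 9.6 m, d̄ = (1.08+0.00)/2 = 0.54, v̄ = (0.37+0.00)/2 = 0.185 → q = 9.6×0.54×0.185 = 0.9590 m³/s
Q = Σ q = 1.568 m³/s

1.57 m³/s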